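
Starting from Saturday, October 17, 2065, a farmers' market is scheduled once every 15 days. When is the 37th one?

April 10, 2067

The 37th occurrence is 36 intervals after the first: 36 × 15 = 540 days after October 17, 2065.
October has 31 days — 14 days to the end of October leaves 526.
From end of October to end of 2065 is 61 days (465 left).
2066 has 365 days (100 left).
January has 31 days (69 left).
February has 28 days (41 left).
March has 31 days (10 left).
10 days into April → April 10, 2067.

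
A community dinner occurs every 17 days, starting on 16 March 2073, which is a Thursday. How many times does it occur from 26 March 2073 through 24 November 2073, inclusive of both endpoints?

14

Occurrences land 17·i days after 16 March 2073 for i = 0, 1, 2, …
26 March 2073 is 10 days after the start; 10 ÷ 17 = 0 remainder 10; since the remainder is 10, round up to i = 1. First occurrence in the window: #2 on 2 April 2073 (1×17 = 17 days in).
24 November 2073 is 253 days after the start; 253 ÷ 17 = 14 remainder 15. Last occurrence in the window: #15 on 9 November 2073.
Occurrences #2 through #15: 14 in total.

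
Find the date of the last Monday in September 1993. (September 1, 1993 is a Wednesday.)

September 1993 begins on a Wednesday, so the first Monday is September 6 (5 days later).
September 1993 has 30 days. Adding weeks: 6, 13, 20, 27 — the last one ≤ 30 is the 27th.

1993-09-27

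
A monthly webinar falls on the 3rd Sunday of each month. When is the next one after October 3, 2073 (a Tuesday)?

October 15, 2073

October 2073 starts on a Sunday; its first Sunday is the 1st, so the 3rd Sunday is the 15th — October 15, 2073.
October 15, 2073 is after October 3, 2073, so that is the next one.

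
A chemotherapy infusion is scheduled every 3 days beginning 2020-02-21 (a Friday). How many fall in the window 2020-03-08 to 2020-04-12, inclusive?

Occurrences land 3·i days after 2020-02-21 for i = 0, 1, 2, …
2020-03-08 is 16 days after the start; 16 ÷ 3 = 5 remainder 1; since the remainder is 1, round up to i = 6. First occurrence in the window: #7 on 2020-03-10 (6×3 = 18 days in).
2020-04-12 is 51 days after the start; 51 ÷ 3 = 17 remainder 0. Last occurrence in the window: #18 on 2020-04-12.
Occurrences #7 through #18: 12 in total.

12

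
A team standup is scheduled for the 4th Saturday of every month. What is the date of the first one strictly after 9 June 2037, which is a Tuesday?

June 2037 starts on a Monday; its first Saturday is the 6th, so the 4th Saturday is the 27th — 27 June 2037.
27 June 2037 is after 9 June 2037, so that is the next one.

27 June 2037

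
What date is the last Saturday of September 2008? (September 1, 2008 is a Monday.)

September 2008 begins on a Monday, so the first Saturday is September 6 (5 days later).
September 2008 has 30 days. Adding weeks: 6, 13, 20, 27 — the last one ≤ 30 is the 27th.

2008-09-27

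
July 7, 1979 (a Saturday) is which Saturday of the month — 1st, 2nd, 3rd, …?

Day 7 falls in week ⌈7/7⌉ of the month.
Days 1–7 hold the 1st Saturday, 8–14 the 2nd, 15–21 the 3rd, 22–28 the 4th, 29–31 the 5th.
7 is in the range for the 1st.

1st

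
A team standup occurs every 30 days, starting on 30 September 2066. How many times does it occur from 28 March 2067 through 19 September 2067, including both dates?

Occurrences land 30·i days after 30 September 2066 for i = 0, 1, 2, …
28 March 2067 is 179 days after the start; 179 ÷ 30 = 5 remainder 29; since the remainder is 29, round up to i = 6. First occurrence in the window: #7 on 29 March 2067 (6×30 = 180 days in).
19 September 2067 is 354 days after the start; 354 ÷ 30 = 11 remainder 24. Last occurrence in the window: #12 on 26 August 2067.
Occurrences #7 through #12: 6 in total.

6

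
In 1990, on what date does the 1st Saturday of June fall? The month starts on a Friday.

June 1990 begins on a Friday, so the first Saturday is June 2 (1 day later).

1990-06-02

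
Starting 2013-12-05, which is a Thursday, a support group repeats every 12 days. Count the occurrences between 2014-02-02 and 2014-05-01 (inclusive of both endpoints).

8

Occurrences land 12·i days after 2013-12-05 for i = 0, 1, 2, …
2014-02-02 is 59 days after the start; 59 ÷ 12 = 4 remainder 11; since the remainder is 11, round up to i = 5. First occurrence in the window: #6 on 2014-02-03 (5×12 = 60 days in).
2014-05-01 is 147 days after the start; 147 ÷ 12 = 12 remainder 3. Last occurrence in the window: #13 on 2014-04-28.
Occurrences #6 through #13: 8 in total.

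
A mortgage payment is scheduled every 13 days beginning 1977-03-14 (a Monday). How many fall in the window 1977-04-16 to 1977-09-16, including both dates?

Occurrences land 13·i days after 1977-03-14 for i = 0, 1, 2, …
1977-04-16 is 33 days after the start; 33 ÷ 13 = 2 remainder 7; since the remainder is 7, round up to i = 3. First occurrence in the window: #4 on 1977-04-22 (3×13 = 39 days in).
1977-09-16 is 186 days after the start; 186 ÷ 13 = 14 remainder 4. Last occurrence in the window: #15 on 1977-09-12.
Occurrences #4 through #15: 12 in total.

12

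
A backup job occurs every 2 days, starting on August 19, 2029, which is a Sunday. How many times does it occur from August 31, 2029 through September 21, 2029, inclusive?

Occurrences land 2·i days after August 19, 2029 for i = 0, 1, 2, …
August 31, 2029 is 12 days after the start; 12 ÷ 2 = 6 remainder 0. First occurrence in the window: #7 on August 31, 2029 (6×2 = 12 days in).
September 21, 2029 is 33 days after the start; 33 ÷ 2 = 16 remainder 1. Last occurrence in the window: #17 on September 20, 2029.
Occurrences #7 through #17: 11 in total.

11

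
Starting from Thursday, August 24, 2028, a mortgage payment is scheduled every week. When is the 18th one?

The 18th occurrence is 17 intervals after the first: 17 × 7 = 119 days after August 24, 2028.
August has 31 days — 7 days to the end of August leaves 112.
September has 30 days (82 left).
October has 31 days (51 left).
November has 30 days (21 left).
21 days into December → December 21, 2028.

December 21, 2028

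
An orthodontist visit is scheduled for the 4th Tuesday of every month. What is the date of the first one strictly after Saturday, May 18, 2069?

May 28, 2069

May 2069 starts on a Wednesday; its first Tuesday is the 7th, so the 4th Tuesday is the 28th — May 28, 2069.
May 28, 2069 is after May 18, 2069, so that is the next one.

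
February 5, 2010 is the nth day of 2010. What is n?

36

Days in months before February: 31 = 31.
Plus 5 days into February → day 36.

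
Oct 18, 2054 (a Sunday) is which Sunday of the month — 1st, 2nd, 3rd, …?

Day 18 falls in week ⌈18/7⌉ of the month.
Days 1–7 hold the 1st Sunday, 8–14 the 2nd, 15–21 the 3rd, 22–28 the 4th, 29–31 the 5th.
18 is in the range for the 3rd.

3rd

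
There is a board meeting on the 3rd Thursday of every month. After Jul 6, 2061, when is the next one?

Jul 21, 2061

Jul 2061 starts on a Friday; its first Thursday is the 7th, so the 3rd Thursday is the 21st — Jul 21, 2061.
Jul 21, 2061 is after Jul 6, 2061, so that is the next one.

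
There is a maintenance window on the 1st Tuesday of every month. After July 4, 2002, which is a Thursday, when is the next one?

July 2002 starts on a Monday, so its 1st Tuesday is July 2, 2002 (1 day in).
That is not after July 4, 2002, so look at August 2002.
August 2002 starts on a Thursday, so its 1st Tuesday is August 6, 2002 (5 days in).

August 6, 2002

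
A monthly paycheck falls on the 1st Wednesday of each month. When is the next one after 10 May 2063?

May 2063 starts on a Tuesday, so its 1st Wednesday is 2 May 2063 (1 day in).
That is not after 10 May 2063, so look at June 2063.
June 2063 starts on a Friday, so its 1st Wednesday is 6 June 2063 (5 days in).

6 June 2063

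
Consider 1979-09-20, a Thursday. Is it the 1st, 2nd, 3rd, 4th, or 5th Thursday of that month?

Day 20 falls in week ⌈20/7⌉ of the month.
Days 1–7 hold the 1st Thursday, 8–14 the 2nd, 15–21 the 3rd, 22–28 the 4th, 29–31 the 5th.
20 is in the range for the 3rd.

3rd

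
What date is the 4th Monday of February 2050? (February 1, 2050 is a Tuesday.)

28 February 2050

February 2050 begins on a Tuesday, so the first Monday is February 7 (6 days later).
The 4th Monday is 3 weeks later: 7 + 21 = 28.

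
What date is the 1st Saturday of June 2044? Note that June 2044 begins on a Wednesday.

June 4, 2044

June 2044 begins on a Wednesday, so the first Saturday is June 4 (3 days later).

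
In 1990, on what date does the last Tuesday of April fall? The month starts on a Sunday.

1990-04-24

April 1990 begins on a Sunday, so the first Tuesday is April 3 (2 days later).
April 1990 has 30 days. Adding weeks: 3, 10, 17, 24 — the last one ≤ 30 is the 24th.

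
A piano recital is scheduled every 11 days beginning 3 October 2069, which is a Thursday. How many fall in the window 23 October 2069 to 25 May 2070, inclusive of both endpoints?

20

Occurrences land 11·i days after 3 October 2069 for i = 0, 1, 2, …
23 October 2069 is 20 days after the start; 20 ÷ 11 = 1 remainder 9; since the remainder is 9, round up to i = 2. First occurrence in the window: #3 on 25 October 2069 (2×11 = 22 days in).
25 May 2070 is 234 days after the start; 234 ÷ 11 = 21 remainder 3. Last occurrence in the window: #22 on 22 May 2070.
Occurrences #3 through #22: 20 in total.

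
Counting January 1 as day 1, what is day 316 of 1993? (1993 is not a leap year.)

January has 31 days (316 − 31 = 285 remain).
February has 28 days (285 − 28 = 257 remain).
March has 31 days (257 − 31 = 226 remain).
April has 30 days (226 − 30 = 196 remain).
May has 31 days (196 − 31 = 165 remain).
June has 30 days (165 − 30 = 135 remain).
July has 31 days (135 − 31 = 104 remain).
August has 31 days (104 − 31 = 73 remain).
September has 30 days (73 − 30 = 43 remain).
October has 31 days (43 − 31 = 12 remain).
12 into November → November 12.

November 12, 1993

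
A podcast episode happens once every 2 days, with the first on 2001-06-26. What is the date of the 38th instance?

2001-09-08

The 38th occurrence is 37 intervals after the first: 37 × 2 = 74 days after 2001-06-26.
June has 30 days — 4 days to the end of June leaves 70.
July has 31 days (39 left).
August has 31 days (8 left).
8 days into September → 2001-09-08.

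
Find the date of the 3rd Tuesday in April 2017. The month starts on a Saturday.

18 April 2017

April 2017 begins on a Saturday, so the first Tuesday is April 4 (3 days later).
The 3rd Tuesday is 2 weeks later: 4 + 14 = 18.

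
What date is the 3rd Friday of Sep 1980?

Sep 19, 1980

Sep 1980 begins on a Monday, so the first Friday is Sep 5 (4 days later).
The 3rd Friday is 2 weeks later: 5 + 14 = 19.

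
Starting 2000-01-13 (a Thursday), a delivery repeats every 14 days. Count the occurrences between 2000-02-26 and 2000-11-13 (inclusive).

18

Occurrences land 14·i days after 2000-01-13 for i = 0, 1, 2, …
2000-02-26 is 44 days after the start; 44 ÷ 14 = 3 remainder 2; since the remainder is 2, round up to i = 4. First occurrence in the window: #5 on 2000-03-09 (4×14 = 56 days in).
2000-11-13 is 305 days after the start; 305 ÷ 14 = 21 remainder 11. Last occurrence in the window: #22 on 2000-11-02.
Occurrences #5 through #22: 18 in total.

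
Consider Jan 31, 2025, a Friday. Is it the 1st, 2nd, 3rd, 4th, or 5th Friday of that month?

5th

Day 31 falls in week ⌈31/7⌉ of the month.
Days 1–7 hold the 1st Friday, 8–14 the 2nd, 15–21 the 3rd, 22–28 the 4th, 29–31 the 5th.
31 is in the range for the 5th.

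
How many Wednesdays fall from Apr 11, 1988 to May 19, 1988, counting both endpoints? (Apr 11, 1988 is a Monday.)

Apr 11, 1988 is a Monday; the first Wednesday on or after it is Apr 13, 1988 (2 days later).
From Apr 13, 1988 to May 19, 1988: 17 + 19 = 36 days (rest of Apr, May).
36 ÷ 7 = 5 full weeks with remainder 1, so 5 more Wednesdays after the first → 6.

6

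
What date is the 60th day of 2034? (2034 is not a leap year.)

Mar 1, 2034

Jan has 31 days (60 − 31 = 29 remain).
Feb has 28 days (29 − 28 = 1 remain).
1 into Mar → Mar 1.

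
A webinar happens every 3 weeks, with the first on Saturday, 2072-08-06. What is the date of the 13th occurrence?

2073-04-15

The 13th occurrence is 12 intervals after the first: 12 × 21 = 252 days after 2072-08-06.
August has 31 days — 25 days to the end of August leaves 227.
September has 30 days (197 left).
October has 31 days (166 left).
November has 30 days (136 left).
December has 31 days (105 left).
January has 31 days (74 left).
February has 28 days (46 left).
March has 31 days (15 left).
15 days into April → 2073-04-15.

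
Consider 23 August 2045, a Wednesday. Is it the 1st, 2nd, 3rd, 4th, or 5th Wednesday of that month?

Day 23 falls in week ⌈23/7⌉ of the month.
Days 1–7 hold the 1st Wednesday, 8–14 the 2nd, 15–21 the 3rd, 22–28 the 4th, 29–31 the 5th.
23 is in the range for the 4th.

4th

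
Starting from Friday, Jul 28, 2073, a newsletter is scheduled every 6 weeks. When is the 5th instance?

The 5th occurrence is 4 intervals after the first: 4 × 42 = 168 days after Jul 28, 2073.
Jul has 31 days — 3 days to the end of Jul leaves 165.
Aug has 31 days (134 left).
Sep has 30 days (104 left).
Oct has 31 days (73 left).
Nov has 30 days (43 left).
Dec has 31 days (12 left).
12 days into Jan → Jan 12, 2074.

Jan 12, 2074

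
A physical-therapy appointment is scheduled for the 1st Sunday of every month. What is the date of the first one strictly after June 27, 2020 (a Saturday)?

June 2020 starts on a Monday, so its 1st Sunday is June 7, 2020 (6 days in).
That is not after June 27, 2020, so look at July 2020.
July 2020 starts on a Wednesday, so its 1st Sunday is July 5, 2020 (4 days in).

July 5, 2020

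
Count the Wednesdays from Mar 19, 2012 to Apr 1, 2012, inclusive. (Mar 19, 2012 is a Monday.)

2

Mar 19, 2012 is a Monday; the first Wednesday on or after it is Mar 21, 2012 (2 days later).
From Mar 21, 2012 to Apr 1, 2012: 10 + 1 = 11 days (rest of Mar, Apr).
11 ÷ 7 = 1 full weeks with remainder 4, so 1 more Wednesdays after the first → 2.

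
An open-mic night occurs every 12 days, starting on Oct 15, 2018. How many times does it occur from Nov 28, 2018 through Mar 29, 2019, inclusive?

Occurrences land 12·i days after Oct 15, 2018 for i = 0, 1, 2, …
Nov 28, 2018 is 44 days after the start; 44 ÷ 12 = 3 remainder 8; since the remainder is 8, round up to i = 4. First occurrence in the window: #5 on Dec 2, 2018 (4×12 = 48 days in).
Mar 29, 2019 is 165 days after the start; 165 ÷ 12 = 13 remainder 9. Last occurrence in the window: #14 on Mar 20, 2019.
Occurrences #5 through #14: 10 in total.

10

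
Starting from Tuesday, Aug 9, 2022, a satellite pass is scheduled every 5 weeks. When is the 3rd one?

Oct 18, 2022

The 3rd occurrence is 2 intervals after the first: 2 × 35 = 70 days after Aug 9, 2022.
Aug has 31 days — 22 days to the end of Aug leaves 48.
Sep has 30 days (18 left).
18 days into Oct → Oct 18, 2022.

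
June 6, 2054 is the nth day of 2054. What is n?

Days in months before June: 31 + 28 + 31 + 30 + 31 = 151.
Plus 6 days into June → day 157.

157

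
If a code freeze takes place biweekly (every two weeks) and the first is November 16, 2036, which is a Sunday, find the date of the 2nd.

The 2nd occurrence is 1 interval after the first: 1 × 14 = 14 days after November 16, 2036.
14 days later is November 30, 2036.

November 30, 2036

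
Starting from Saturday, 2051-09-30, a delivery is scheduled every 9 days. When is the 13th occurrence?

2052-01-16

The 13th occurrence is 12 intervals after the first: 12 × 9 = 108 days after 2051-09-30.
September has 30 days — 0 days to the end of September leaves 108.
October has 31 days (77 left).
November has 30 days (47 left).
December has 31 days (16 left).
16 days into January → 2052-01-16.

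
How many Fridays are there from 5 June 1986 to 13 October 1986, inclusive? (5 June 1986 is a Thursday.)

19

5 June 1986 is a Thursday; the first Friday on or after it is 6 June 1986 (1 day later).
From 6 June 1986 to 13 October 1986: 24 + 31 + 31 + 30 + 13 = 129 days (rest of June, July, August, September, October).
129 ÷ 7 = 18 full weeks with remainder 3, so 18 more Fridays after the first → 19.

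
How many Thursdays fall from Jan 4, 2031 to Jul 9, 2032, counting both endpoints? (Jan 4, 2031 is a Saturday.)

79

Jan 4, 2031 is a Saturday; the first Thursday on or after it is Jan 9, 2031 (5 days later).
From Jan 9, 2031 to Jul 9, 2032: 356 + 191 = 547 days (rest of 2031, to Jul 9, 2032 in 2032).
547 ÷ 7 = 78 full weeks with remainder 1, so 78 more Thursdays after the first → 79.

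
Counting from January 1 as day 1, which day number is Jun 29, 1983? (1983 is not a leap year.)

180

Days in months before Jun: 31 + 28 + 31 + 30 + 31 = 151.
Plus 29 days into Jun → day 180.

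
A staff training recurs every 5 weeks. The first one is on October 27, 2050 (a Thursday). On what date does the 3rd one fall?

The 3rd occurrence is 2 intervals after the first: 2 × 35 = 70 days after October 27, 2050.
October has 31 days — 4 days to the end of October leaves 66.
November has 30 days (36 left).
December has 31 days (5 left).
5 days into January → January 5, 2051.

January 5, 2051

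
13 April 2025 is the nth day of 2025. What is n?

103

Days in months before April: 31 + 28 + 31 = 90.
Plus 13 days into April → day 103.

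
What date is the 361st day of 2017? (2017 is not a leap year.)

January has 31 days (361 − 31 = 330 remain).
February has 28 days (330 − 28 = 302 remain).
March has 31 days (302 − 31 = 271 remain).
April has 30 days (271 − 30 = 241 remain).
May has 31 days (241 − 31 = 210 remain).
June has 30 days (210 − 30 = 180 remain).
July has 31 days (180 − 31 = 149 remain).
August has 31 days (149 − 31 = 118 remain).
September has 30 days (118 − 30 = 88 remain).
October has 31 days (88 − 31 = 57 remain).
November has 30 days (57 − 30 = 27 remain).
27 into December → December 27.

27 December 2017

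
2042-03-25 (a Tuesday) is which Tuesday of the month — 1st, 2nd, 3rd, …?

4th

Day 25 falls in week ⌈25/7⌉ of the month.
Days 1–7 hold the 1st Tuesday, 8–14 the 2nd, 15–21 the 3rd, 22–28 the 4th, 29–31 the 5th.
25 is in the range for the 4th.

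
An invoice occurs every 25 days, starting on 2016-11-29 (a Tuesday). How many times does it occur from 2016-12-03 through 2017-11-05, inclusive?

13

Occurrences land 25·i days after 2016-11-29 for i = 0, 1, 2, …
2016-12-03 is 4 days after the start; 4 ÷ 25 = 0 remainder 4; since the remainder is 4, round up to i = 1. First occurrence in the window: #2 on 2016-12-24 (1×25 = 25 days in).
2017-11-05 is 341 days after the start; 341 ÷ 25 = 13 remainder 16. Last occurrence in the window: #14 on 2017-10-20.
Occurrences #2 through #14: 13 in total.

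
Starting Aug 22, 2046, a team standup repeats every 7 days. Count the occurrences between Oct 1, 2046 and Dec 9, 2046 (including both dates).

10

Occurrences land 7·i days after Aug 22, 2046 for i = 0, 1, 2, …
Oct 1, 2046 is 40 days after the start; 40 ÷ 7 = 5 remainder 5; since the remainder is 5, round up to i = 6. First occurrence in the window: #7 on Oct 3, 2046 (6×7 = 42 days in).
Dec 9, 2046 is 109 days after the start; 109 ÷ 7 = 15 remainder 4. Last occurrence in the window: #16 on Dec 5, 2046.
Occurrences #7 through #16: 10 in total.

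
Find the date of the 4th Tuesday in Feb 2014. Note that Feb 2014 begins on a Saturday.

Feb 2014 begins on a Saturday, so the first Tuesday is Feb 4 (3 days later).
The 4th Tuesday is 3 weeks later: 4 + 21 = 25.

Feb 25, 2014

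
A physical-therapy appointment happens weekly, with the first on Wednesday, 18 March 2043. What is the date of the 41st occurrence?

The 41st occurrence is 40 intervals after the first: 40 × 7 = 280 days after 18 March 2043.
March has 31 days — 13 days to the end of March leaves 267.
April has 30 days (237 left).
May has 31 days (206 left).
June has 30 days (176 left).
July has 31 days (145 left).
August has 31 days (114 left).
September has 30 days (84 left).
October has 31 days (53 left).
November has 30 days (23 left).
23 days into December → 23 December 2043.

23 December 2043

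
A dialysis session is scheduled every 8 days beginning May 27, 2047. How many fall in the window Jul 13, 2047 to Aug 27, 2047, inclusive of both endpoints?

Occurrences land 8·i days after May 27, 2047 for i = 0, 1, 2, …
Jul 13, 2047 is 47 days after the start; 47 ÷ 8 = 5 remainder 7; since the remainder is 7, round up to i = 6. First occurrence in the window: #7 on Jul 14, 2047 (6×8 = 48 days in).
Aug 27, 2047 is 92 days after the start; 92 ÷ 8 = 11 remainder 4. Last occurrence in the window: #12 on Aug 23, 2047.
Occurrences #7 through #12: 6 in total.

6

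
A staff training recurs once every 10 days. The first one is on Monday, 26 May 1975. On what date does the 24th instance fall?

The 24th occurrence is 23 intervals after the first: 23 × 10 = 230 days after 26 May 1975.
May has 31 days — 5 days to the end of May leaves 225.
June has 30 days (195 left).
July has 31 days (164 left).
August has 31 days (133 left).
September has 30 days (103 left).
October has 31 days (72 left).
November has 30 days (42 left).
December has 31 days (11 left).
11 days into January → 11 January 1976.

11 January 1976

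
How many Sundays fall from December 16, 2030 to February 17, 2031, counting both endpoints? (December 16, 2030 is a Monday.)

December 16, 2030 is a Monday; the first Sunday on or after it is December 22, 2030 (6 days later).
From December 22, 2030 to February 17, 2031: 9 + 31 + 17 = 57 days (rest of December, January, February).
57 ÷ 7 = 8 full weeks with remainder 1, so 8 more Sundays after the first → 9.

9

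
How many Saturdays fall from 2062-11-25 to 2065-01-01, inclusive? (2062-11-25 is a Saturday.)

110

2062-11-25 is a Saturday; the first Saturday on or after it is 2062-11-25.
From 2062-11-25 to 2065-01-01: 36 + 365 + 366 + 1 = 768 days (rest of 2062, 2063, 2064, to 2065-01-01 in 2065).
768 ÷ 7 = 109 full weeks with remainder 5, so 109 more Saturdays after the first → 110.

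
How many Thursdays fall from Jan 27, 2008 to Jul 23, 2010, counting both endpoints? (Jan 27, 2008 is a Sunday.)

130

Jan 27, 2008 is a Sunday; the first Thursday on or after it is Jan 31, 2008 (4 days later).
From Jan 31, 2008 to Jul 23, 2010: 335 + 365 + 204 = 904 days (rest of 2008, 2009, to Jul 23, 2010 in 2010).
904 ÷ 7 = 129 full weeks with remainder 1, so 129 more Thursdays after the first → 130.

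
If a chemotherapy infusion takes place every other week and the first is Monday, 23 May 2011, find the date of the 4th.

The 4th occurrence is 3 intervals after the first: 3 × 14 = 42 days after 23 May 2011.
May has 31 days — 8 days to the end of May leaves 34.
June has 30 days (4 left).
4 days into July → 4 July 2011.

4 July 2011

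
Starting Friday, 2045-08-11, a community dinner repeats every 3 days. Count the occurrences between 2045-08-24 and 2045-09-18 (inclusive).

8

Occurrences land 3·i days after 2045-08-11 for i = 0, 1, 2, …
2045-08-24 is 13 days after the start; 13 ÷ 3 = 4 remainder 1; since the remainder is 1, round up to i = 5. First occurrence in the window: #6 on 2045-08-26 (5×3 = 15 days in).
2045-09-18 is 38 days after the start; 38 ÷ 3 = 12 remainder 2. Last occurrence in the window: #13 on 2045-09-16.
Occurrences #6 through #13: 8 in total.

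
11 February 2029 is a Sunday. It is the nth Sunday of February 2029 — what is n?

Day 11 falls in week ⌈11/7⌉ of the month.
Days 1–7 hold the 1st Sunday, 8–14 the 2nd, 15–21 the 3rd, 22–28 the 4th, 29–31 the 5th.
11 is in the range for the 2nd.

2nd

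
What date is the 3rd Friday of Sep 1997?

The first Friday of Sep 1997 is Sep 5.
The 3rd Friday is 2 weeks later: 5 + 14 = 19.

Sep 19, 1997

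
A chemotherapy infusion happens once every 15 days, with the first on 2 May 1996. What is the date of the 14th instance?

13 November 1996

The 14th occurrence is 13 intervals after the first: 13 × 15 = 195 days after 2 May 1996.
May has 31 days — 29 days to the end of May leaves 166.
June has 30 days (136 left).
July has 31 days (105 left).
August has 31 days (74 left).
September has 30 days (44 left).
October has 31 days (13 left).
13 days into November → 13 November 1996.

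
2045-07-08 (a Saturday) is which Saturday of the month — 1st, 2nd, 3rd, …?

Day 8 falls in week ⌈8/7⌉ of the month.
Days 1–7 hold the 1st Saturday, 8–14 the 2nd, 15–21 the 3rd, 22–28 the 4th, 29–31 the 5th.
8 is in the range for the 2nd.

2nd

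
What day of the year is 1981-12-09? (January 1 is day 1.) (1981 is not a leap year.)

343

Days in months before December: 31 + 28 + 31 + 30 + 31 + 30 + 31 + 31 + 30 + 31 + 30 = 334.
Plus 9 days into December → day 343.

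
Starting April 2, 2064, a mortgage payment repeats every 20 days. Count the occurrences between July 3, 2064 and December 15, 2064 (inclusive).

8

Occurrences land 20·i days after April 2, 2064 for i = 0, 1, 2, …
July 3, 2064 is 92 days after the start; 92 ÷ 20 = 4 remainder 12; since the remainder is 12, round up to i = 5. First occurrence in the window: #6 on July 11, 2064 (5×20 = 100 days in).
December 15, 2064 is 257 days after the start; 257 ÷ 20 = 12 remainder 17. Last occurrence in the window: #13 on November 28, 2064.
Occurrences #6 through #13: 8 in total.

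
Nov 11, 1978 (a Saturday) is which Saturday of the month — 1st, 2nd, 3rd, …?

2nd

Day 11 falls in week ⌈11/7⌉ of the month.
Days 1–7 hold the 1st Saturday, 8–14 the 2nd, 15–21 the 3rd, 22–28 the 4th, 29–31 the 5th.
11 is in the range for the 2nd.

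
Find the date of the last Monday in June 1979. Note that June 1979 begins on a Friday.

June 25, 1979

June 1979 begins on a Friday, so the first Monday is June 4 (3 days later).
June 1979 has 30 days. Adding weeks: 4, 11, 18, 25 — the last one ≤ 30 is the 25th.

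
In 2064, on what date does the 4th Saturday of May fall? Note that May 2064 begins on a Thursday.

May 2064 begins on a Thursday, so the first Saturday is May 3 (2 days later).
The 4th Saturday is 3 weeks later: 3 + 21 = 24.

24 May 2064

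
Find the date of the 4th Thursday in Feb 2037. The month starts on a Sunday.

Feb 26, 2037

Feb 2037 begins on a Sunday, so the first Thursday is Feb 5 (4 days later).
The 4th Thursday is 3 weeks later: 5 + 21 = 26.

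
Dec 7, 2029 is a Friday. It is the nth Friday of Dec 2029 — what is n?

Day 7 falls in week ⌈7/7⌉ of the month.
Days 1–7 hold the 1st Friday, 8–14 the 2nd, 15–21 the 3rd, 22–28 the 4th, 29–31 the 5th.
7 is in the range for the 1st.

1st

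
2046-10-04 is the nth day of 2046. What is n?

277

Days in months before October: 31 + 28 + 31 + 30 + 31 + 30 + 31 + 31 + 30 = 273.
Plus 4 days into October → day 277.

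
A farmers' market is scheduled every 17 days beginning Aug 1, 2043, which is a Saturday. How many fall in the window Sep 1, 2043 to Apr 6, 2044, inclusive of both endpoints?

Occurrences land 17·i days after Aug 1, 2043 for i = 0, 1, 2, …
Sep 1, 2043 is 31 days after the start; 31 ÷ 17 = 1 remainder 14; since the remainder is 14, round up to i = 2. First occurrence in the window: #3 on Sep 4, 2043 (2×17 = 34 days in).
Apr 6, 2044 is 249 days after the start; 249 ÷ 17 = 14 remainder 11. Last occurrence in the window: #15 on Mar 26, 2044.
Occurrences #3 through #15: 13 in total.

13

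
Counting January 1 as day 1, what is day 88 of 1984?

March 28, 1984

January has 31 days (88 − 31 = 57 remain).
February has 29 days (57 − 29 = 28 remain).
28 into March → March 28.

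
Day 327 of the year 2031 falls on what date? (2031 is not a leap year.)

2031-11-23

January has 31 days (327 − 31 = 296 remain).
February has 28 days (296 − 28 = 268 remain).
March has 31 days (268 − 31 = 237 remain).
April has 30 days (237 − 30 = 207 remain).
May has 31 days (207 − 31 = 176 remain).
June has 30 days (176 − 30 = 146 remain).
July has 31 days (146 − 31 = 115 remain).
August has 31 days (115 − 31 = 84 remain).
September has 30 days (84 − 30 = 54 remain).
October has 31 days (54 − 31 = 23 remain).
23 into November → November 23.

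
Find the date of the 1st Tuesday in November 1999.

November 1999 begins on a Monday, so the first Tuesday is November 2 (1 day later).

2 November 1999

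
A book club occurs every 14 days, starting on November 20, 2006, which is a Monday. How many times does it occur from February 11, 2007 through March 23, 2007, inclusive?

3

Occurrences land 14·i days after November 20, 2006 for i = 0, 1, 2, …
February 11, 2007 is 83 days after the start; 83 ÷ 14 = 5 remainder 13; since the remainder is 13, round up to i = 6. First occurrence in the window: #7 on February 12, 2007 (6×14 = 84 days in).
March 23, 2007 is 123 days after the start; 123 ÷ 14 = 8 remainder 11. Last occurrence in the window: #9 on March 12, 2007.
Occurrences #7 through #9: 3 in total.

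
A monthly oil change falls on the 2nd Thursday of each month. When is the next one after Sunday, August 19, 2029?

September 13, 2029

August 2029 starts on a Wednesday; its first Thursday is the 2nd, so the 2nd Thursday is the 9th — August 9, 2029.
That is not after August 19, 2029, so look at September 2029.
September 2029 starts on a Saturday; its first Thursday is the 6th, so the 2nd Thursday is the 13th — September 13, 2029.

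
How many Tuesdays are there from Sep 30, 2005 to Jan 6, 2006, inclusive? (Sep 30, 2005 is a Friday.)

14

Sep 30, 2005 is a Friday; the first Tuesday on or after it is Oct 4, 2005 (4 days later).
From Oct 4, 2005 to Jan 6, 2006: 27 + 30 + 31 + 6 = 94 days (rest of Oct, Nov, Dec, Jan).
94 ÷ 7 = 13 full weeks with remainder 3, so 13 more Tuesdays after the first → 14.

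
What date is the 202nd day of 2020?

January has 31 days (202 − 31 = 171 remain).
February has 29 days (171 − 29 = 142 remain).
March has 31 days (142 − 31 = 111 remain).
April has 30 days (111 − 30 = 81 remain).
May has 31 days (81 − 31 = 50 remain).
June has 30 days (50 − 30 = 20 remain).
20 into July → July 20.

20 July 2020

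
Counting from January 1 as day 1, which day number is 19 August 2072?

232

Days in months before August: 31 + 29 + 31 + 30 + 31 + 30 + 31 = 213.
Plus 19 days into August → day 232.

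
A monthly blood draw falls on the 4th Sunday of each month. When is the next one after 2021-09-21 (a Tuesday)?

September 2021 starts on a Wednesday; its first Sunday is the 5th, so the 4th Sunday is the 26th — 2021-09-26.
2021-09-26 is after 2021-09-21, so that is the next one.

2021-09-26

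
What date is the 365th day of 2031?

January has 31 days (365 − 31 = 334 remain).
February has 28 days (334 − 28 = 306 remain).
March has 31 days (306 − 31 = 275 remain).
April has 30 days (275 − 30 = 245 remain).
May has 31 days (245 − 31 = 214 remain).
June has 30 days (214 − 30 = 184 remain).
July has 31 days (184 − 31 = 153 remain).
August has 31 days (153 − 31 = 122 remain).
September has 30 days (122 − 30 = 92 remain).
October has 31 days (92 − 31 = 61 remain).
November has 30 days (61 − 30 = 31 remain).
31 into December → December 31.

31 December 2031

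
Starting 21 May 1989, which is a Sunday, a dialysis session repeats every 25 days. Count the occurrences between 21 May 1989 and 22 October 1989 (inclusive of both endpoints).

7

Occurrences land 25·i days after 21 May 1989 for i = 0, 1, 2, …
The window opens on the start date, so the first occurrence inside is #1 on 21 May 1989.
22 October 1989 is 154 days after the start; 154 ÷ 25 = 6 remainder 4. Last occurrence in the window: #7 on 18 October 1989.
Occurrences #1 through #7: 7 in total.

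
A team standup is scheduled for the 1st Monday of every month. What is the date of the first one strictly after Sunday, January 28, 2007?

February 5, 2007

January 2007 starts on a Monday, so its 1st Monday is January 1, 2007.
That is not after January 28, 2007, so look at February 2007.
February 2007 starts on a Thursday, so its 1st Monday is February 5, 2007 (4 days in).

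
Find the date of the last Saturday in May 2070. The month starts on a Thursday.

May 31, 2070

May 2070 begins on a Thursday, so the first Saturday is May 3 (2 days later).
May 2070 has 31 days. Adding weeks: 3, 10, 17, 24, 31 — the last one ≤ 31 is the 31st.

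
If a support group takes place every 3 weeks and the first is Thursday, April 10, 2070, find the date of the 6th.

The 6th occurrence is 5 intervals after the first: 5 × 21 = 105 days after April 10, 2070.
April has 30 days — 20 days to the end of April leaves 85.
May has 31 days (54 left).
June has 30 days (24 left).
24 days into July → July 24, 2070.

July 24, 2070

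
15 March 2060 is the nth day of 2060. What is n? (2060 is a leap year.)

75

Days in months before March: 31 + 29 = 60.
Plus 15 days into March → day 75.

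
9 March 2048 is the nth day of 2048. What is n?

69

Days in months before March: 31 + 29 = 60.
Plus 9 days into March → day 69.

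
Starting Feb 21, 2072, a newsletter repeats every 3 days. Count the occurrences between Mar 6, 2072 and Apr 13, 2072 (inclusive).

Occurrences land 3·i days after Feb 21, 2072 for i = 0, 1, 2, …
Mar 6, 2072 is 14 days after the start; 14 ÷ 3 = 4 remainder 2; since the remainder is 2, round up to i = 5. First occurrence in the window: #6 on Mar 7, 2072 (5×3 = 15 days in).
Apr 13, 2072 is 52 days after the start; 52 ÷ 3 = 17 remainder 1. Last occurrence in the window: #18 on Apr 12, 2072.
Occurrences #6 through #18: 13 in total.

13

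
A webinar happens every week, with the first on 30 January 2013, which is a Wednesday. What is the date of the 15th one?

8 May 2013

The 15th occurrence is 14 intervals after the first: 14 × 7 = 98 days after 30 January 2013.
January has 31 days — 1 day to the end of January leaves 97.
February has 28 days (69 left).
March has 31 days (38 left).
April has 30 days (8 left).
8 days into May → 8 May 2013.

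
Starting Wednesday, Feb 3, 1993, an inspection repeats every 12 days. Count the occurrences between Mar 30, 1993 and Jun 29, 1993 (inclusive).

8

Occurrences land 12·i days after Feb 3, 1993 for i = 0, 1, 2, …
Mar 30, 1993 is 55 days after the start; 55 ÷ 12 = 4 remainder 7; since the remainder is 7, round up to i = 5. First occurrence in the window: #6 on Apr 4, 1993 (5×12 = 60 days in).
Jun 29, 1993 is 146 days after the start; 146 ÷ 12 = 12 remainder 2. Last occurrence in the window: #13 on Jun 27, 1993.
Occurrences #6 through #13: 8 in total.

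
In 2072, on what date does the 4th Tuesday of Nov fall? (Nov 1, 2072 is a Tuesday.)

Nov 2072 begins on a Tuesday, so the first Tuesday is Nov 1.
The 4th Tuesday is 3 weeks later: 1 + 21 = 22.

Nov 22, 2072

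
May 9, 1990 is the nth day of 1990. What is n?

129

Days in months before May: 31 + 28 + 31 + 30 = 120.
Plus 9 days into May → day 129.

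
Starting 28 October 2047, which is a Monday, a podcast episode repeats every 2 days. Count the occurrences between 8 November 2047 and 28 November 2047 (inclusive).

Occurrences land 2·i days after 28 October 2047 for i = 0, 1, 2, …
8 November 2047 is 11 days after the start; 11 ÷ 2 = 5 remainder 1; since the remainder is 1, round up to i = 6. First occurrence in the window: #7 on 9 November 2047 (6×2 = 12 days in).
28 November 2047 is 31 days after the start; 31 ÷ 2 = 15 remainder 1. Last occurrence in the window: #16 on 27 November 2047.
Occurrences #7 through #16: 10 in total.

10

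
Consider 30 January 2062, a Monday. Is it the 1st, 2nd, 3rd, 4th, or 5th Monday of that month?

Day 30 falls in week ⌈30/7⌉ of the month.
Days 1–7 hold the 1st Monday, 8–14 the 2nd, 15–21 the 3rd, 22–28 the 4th, 29–31 the 5th.
30 is in the range for the 5th.

5th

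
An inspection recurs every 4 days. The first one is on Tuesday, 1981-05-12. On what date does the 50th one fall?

The 50th occurrence is 49 intervals after the first: 49 × 4 = 196 days after 1981-05-12.
May has 31 days — 19 days to the end of May leaves 177.
June has 30 days (147 left).
July has 31 days (116 left).
August has 31 days (85 left).
September has 30 days (55 left).
October has 31 days (24 left).
24 days into November → 1981-11-24.

1981-11-24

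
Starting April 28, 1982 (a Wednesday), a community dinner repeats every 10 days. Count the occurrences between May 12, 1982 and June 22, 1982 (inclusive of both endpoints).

4

Occurrences land 10·i days after April 28, 1982 for i = 0, 1, 2, …
May 12, 1982 is 14 days after the start; 14 ÷ 10 = 1 remainder 4; since the remainder is 4, round up to i = 2. First occurrence in the window: #3 on May 18, 1982 (2×10 = 20 days in).
June 22, 1982 is 55 days after the start; 55 ÷ 10 = 5 remainder 5. Last occurrence in the window: #6 on June 17, 1982.
Occurrences #3 through #6: 4 in total.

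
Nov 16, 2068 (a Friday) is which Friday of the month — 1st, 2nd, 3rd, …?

3rd

Day 16 falls in week ⌈16/7⌉ of the month.
Days 1–7 hold the 1st Friday, 8–14 the 2nd, 15–21 the 3rd, 22–28 the 4th, 29–31 the 5th.
16 is in the range for the 3rd.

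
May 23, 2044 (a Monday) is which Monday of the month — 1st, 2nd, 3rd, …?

4th

Day 23 falls in week ⌈23/7⌉ of the month.
Days 1–7 hold the 1st Monday, 8–14 the 2nd, 15–21 the 3rd, 22–28 the 4th, 29–31 the 5th.
23 is in the range for the 4th.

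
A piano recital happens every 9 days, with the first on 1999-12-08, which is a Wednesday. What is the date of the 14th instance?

The 14th occurrence is 13 intervals after the first: 13 × 9 = 117 days after 1999-12-08.
December has 31 days — 23 days to the end of December leaves 94.
January has 31 days (63 left).
February has 29 days (34 left).
March has 31 days (3 left).
3 days into April → 2000-04-03.

2000-04-03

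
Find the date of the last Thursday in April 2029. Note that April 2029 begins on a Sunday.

2029-04-26

April 2029 begins on a Sunday, so the first Thursday is April 5 (4 days later).
April 2029 has 30 days. Adding weeks: 5, 12, 19, 26 — the last one ≤ 30 is the 26th.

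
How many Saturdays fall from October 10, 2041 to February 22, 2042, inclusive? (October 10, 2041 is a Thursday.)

October 10, 2041 is a Thursday; the first Saturday on or after it is October 12, 2041 (2 days later).
From October 12, 2041 to February 22, 2042: 19 + 30 + 31 + 31 + 22 = 133 days (rest of October, November, December, January, February).
133 ÷ 7 = 19 full weeks with remainder 0, so 19 more Saturdays after the first → 20.

20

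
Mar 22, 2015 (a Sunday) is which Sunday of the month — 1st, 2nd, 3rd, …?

4th

Day 22 falls in week ⌈22/7⌉ of the month.
Days 1–7 hold the 1st Sunday, 8–14 the 2nd, 15–21 the 3rd, 22–28 the 4th, 29–31 the 5th.
22 is in the range for the 4th.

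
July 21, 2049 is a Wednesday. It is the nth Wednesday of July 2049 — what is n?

3rd

Day 21 falls in week ⌈21/7⌉ of the month.
Days 1–7 hold the 1st Wednesday, 8–14 the 2nd, 15–21 the 3rd, 22–28 the 4th, 29–31 the 5th.
21 is in the range for the 3rd.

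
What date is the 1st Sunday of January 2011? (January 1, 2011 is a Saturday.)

January 2011 begins on a Saturday, so the first Sunday is January 2 (1 day later).

2 January 2011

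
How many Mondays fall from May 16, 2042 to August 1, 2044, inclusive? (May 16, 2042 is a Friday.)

May 16, 2042 is a Friday; the first Monday on or after it is May 19, 2042 (3 days later).
From May 19, 2042 to August 1, 2044: 226 + 365 + 214 = 805 days (rest of 2042, 2043, to August 1, 2044 in 2044).
805 ÷ 7 = 115 full weeks with remainder 0, so 115 more Mondays after the first → 116.

116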